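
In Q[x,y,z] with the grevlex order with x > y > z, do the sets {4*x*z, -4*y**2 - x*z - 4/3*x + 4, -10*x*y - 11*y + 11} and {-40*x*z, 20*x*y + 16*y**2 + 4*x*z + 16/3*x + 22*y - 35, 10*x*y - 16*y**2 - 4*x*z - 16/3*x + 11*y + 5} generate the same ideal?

Equality of ideals is decidable: compute both reduced Gröbner bases (unique for the ordering) and check whether they agree.
Buchberger on the first generating set:
f_1 = 4*x*z, LT = x*z.
f_2 = -4*y**2 - x*z - 4/3*x + 4, LT = y**2.
f_3 = -10*x*y - 11*y + 11, LT = x*y.

S(f_1,f_3): lcm = x*y*z. S = -11/10*y*z + 11/10*z.
  reduce S modulo (f_1, f_2, f_3):
  remainder -11/10*y*z + 11/10*z ≠ 0; add g_4 = -11/10*y*z + 11/10*z to the basis.

S(f_2,f_3): lcm = x*y**2. S = 1/4*x**2*z + 1/3*x**2 - 11/10*y**2 - x + 11/10*y.
  reduce S modulo (f_1, f_2, f_3, g_4):
  remainder 1/3*x**2 - 19/30*x + 11/10*y - 11/10 ≠ 0; add g_5 = 1/3*x**2 - 19/30*x + 11/10*y - 11/10 to the basis.

The other S-polynomials (S(f_1,f_2), S(f_1,g_4), S(f_2,g_4), S(f_3,g_4), S(f_1,g_5), S(f_2,g_5), S(f_3,g_5), S(g_4,g_5)) all reduce to 0 modulo the current basis, so we have a Gröbner basis.
Inter-reduce: drop elements whose leading term is divisible by another's, tail-reduce, and make monic.
Reduced Gröbner basis: {x**2 - 19/10*x + 33/10*y - 33/10, x*y + 11/10*y - 11/10, y**2 + 1/3*x - 1, x*z, y*z - z}.

Buchberger on the second generating set:
h_1 = -40*x*z, LT = x*z.
h_2 = 20*x*y + 16*y**2 + 4*x*z + 16/3*x + 22*y - 35, LT = x*y.
h_3 = 10*x*y - 16*y**2 - 4*x*z - 16/3*x + 11*y + 5, LT = x*y.

S(h_1,h_2): lcm = x*y*z. S = -4/5*y**2*z - 1/5*x*z**2 - 4/15*x*z - 11/10*y*z + 7/4*z.
  reduce S modulo (h_1, h_2, h_3):
  remainder -4/5*y**2*z - 11/10*y*z + 7/4*z ≠ 0; add k_4 = -4/5*y**2*z - 11/10*y*z + 7/4*z to the basis.

S(h_1,h_3): lcm = x*y*z. S = 8/5*y**2*z + 2/5*x*z**2 + 8/15*x*z - 11/10*y*z - 1/2*z.
  reduce S modulo (h_1, h_2, h_3, k_4):
  remainder -33/10*y*z + 3*z ≠ 0; add k_5 = -33/10*y*z + 3*z to the basis.

S(h_2,h_3): lcm = x*y. S = 12/5*y**2 + 3/5*x*z + 4/5*x - 9/4.
  reduce S modulo (h_1, h_2, h_3, k_4, k_5):
  remainder 12/5*y**2 + 4/5*x - 9/4 ≠ 0; add k_6 = 12/5*y**2 + 4/5*x - 9/4 to the basis.

S(h_3,k_4): lcm = x*y**2*z. S = -8/5*y**3*z - 2/5*x*y*z**2 - 229/120*x*y*z + 11/10*y**2*z + 35/16*x*z + 1/2*y*z.
  reduce S modulo (h_1, h_2, h_3, k_4, k_5, k_6):
  remainder 129/352*z ≠ 0; add k_7 = 129/352*z to the basis.

S(h_2,k_6): lcm = x*y**2. S = 4/5*y**3 + 1/5*x*y*z - 1/3*x**2 + 4/15*x*y + 11/10*y**2 + 15/16*x - 7/4*y.
  reduce S modulo (h_1, h_2, h_3, k_4, k_5, k_6, k_7):
  remainder -1/3*x**2 + 137/240*x - y + 33/32 ≠ 0; add k_8 = -1/3*x**2 + 137/240*x - y + 33/32 to the basis.

The other S-polynomials (S(h_1,k_4), S(h_2,k_4), S(h_1,k_5), S(h_2,k_5), S(h_3,k_5), S(k_4,k_5), S(h_1,k_6), S(h_3,k_6), S(k_4,k_6), S(k_5,k_6), S(h_1,k_7), S(h_2,k_7), S(h_3,k_7), S(k_4,k_7), S(k_5,k_7), S(k_6,k_7), S(h_1,k_8), S(h_2,k_8), S(h_3,k_8), S(k_4,k_8), S(k_5,k_8), S(k_6,k_8), S(k_7,k_8)) all reduce to 0 modulo the current basis, so we have a Gröbner basis.
Inter-reduce: drop elements whose leading term is divisible by another's, tail-reduce, and make monic.
Reduced Gröbner basis: {x**2 - 137/80*x + 3*y - 99/32, x*y + 11/10*y - 1, y**2 + 1/3*x - 15/16, z}.

These differ, so the ideals are not equal.

No, the ideals differ.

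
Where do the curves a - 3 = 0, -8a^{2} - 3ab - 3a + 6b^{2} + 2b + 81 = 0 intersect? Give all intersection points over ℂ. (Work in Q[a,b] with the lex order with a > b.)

Compute a lex Gröbner basis by Buchberger's algorithm.
f_1 = a - 3, LT = a.
f_2 = -8a^{2} - 3ab - 3a + 6b^{2} + 2b + 81, LT = a^{2}.

S(f_1,f_2): lcm = a^{2}. S = -\tfrac{3}{8}ab - \tfrac{27}{8}a + \tfrac{3}{4}b^{2} + \tfrac{1}{4}b + \tfrac{81}{8}.
  leading term ab: subtract (-\tfrac{3}{8}b)·f_1 from -\tfrac{3}{8}ab - \tfrac{27}{8}a + \tfrac{3}{4}b^{2} + \tfrac{1}{4}b + \tfrac{81}{8} → -\tfrac{27}{8}a + \tfrac{3}{4}b^{2} - \tfrac{7}{8}b + \tfrac{81}{8}
  leading term a: subtract (-\tfrac{27}{8})·f_1 from -\tfrac{27}{8}a + \tfrac{3}{4}b^{2} - \tfrac{7}{8}b + \tfrac{81}{8} → \tfrac{3}{4}b^{2} - \tfrac{7}{8}b
  leading term b^{2}: no divisor's leading term divides it; move \tfrac{3}{4}b^{2} to the remainder.
  leading term b: no divisor's leading term divides it; move -\tfrac{7}{8}b to the remainder.
  remainder \tfrac{3}{4}b^{2} - \tfrac{7}{8}b ≠ 0; add h_3 = \tfrac{3}{4}b^{2} - \tfrac{7}{8}b to the basis.

The other S-polynomials (S(f_1,h_3), S(f_2,h_3)) all reduce to 0 modulo the current basis, so we have a Gröbner basis.
Inter-reduce: drop elements whose leading term is divisible by another's, tail-reduce, and make monic.
Reduced Gröbner basis: {a - 3, b^{2} - \tfrac{7}{6}b}.

The lex basis is triangular: the last element involves only b. Solving b^{2} - \tfrac{7}{6}b = 0 gives b ∈ {0, 7/6}; substituting each value into the earlier elements determines the remaining variables.
  b = 0: the earlier basis element becomes a - 3 = 0, giving a = 3 — point (3, 0).
  b = 7/6: the earlier basis element becomes a - 3 = 0, giving a = 3 — point (3, 7/6).
Each listed point satisfies every original equation (direct substitution).
This is the nonlinear analogue of row-reducing a linear system.

{(3, 0), (3, 7/6)}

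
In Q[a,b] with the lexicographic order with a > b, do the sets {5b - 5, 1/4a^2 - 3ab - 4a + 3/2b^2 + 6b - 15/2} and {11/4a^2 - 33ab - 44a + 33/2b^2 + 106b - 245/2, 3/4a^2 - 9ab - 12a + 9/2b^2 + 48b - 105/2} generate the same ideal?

Yes, the ideals are equal.

Two ideals are equal iff their reduced Gröbner bases coincide (the reduced basis is unique for a fixed ordering).
Buchberger on the first generating set:
f_1 = 5b - 5, LT = b.
f_2 = 1/4a^2 - 3ab - 4a + 3/2b^2 + 6b - 15/2, LT = a^2.

The S-polynomials (S(f_1,f_2)) all reduce to 0 modulo the current basis, so we have a Gröbner basis.
Inter-reduce: drop elements whose leading term is divisible by another's, tail-reduce, and make monic.
Reduced Gröbner basis: {a^2 - 28a, b - 1}.

Buchberger on the second generating set:
h_1 = 11/4a^2 - 33ab - 44a + 33/2b^2 + 106b - 245/2, LT = a^2.
h_2 = 3/4a^2 - 9ab - 12a + 9/2b^2 + 48b - 105/2, LT = a^2.

S(h_1,h_2): lcm = a^2. S = -280/11b + 280/11.
  leading term b: no divisor's leading term divides it; move -280/11b to the remainder.
  leading term 1: no divisor's leading term divides it; move 280/11 to the remainder.
  remainder -280/11b + 280/11 ≠ 0; add k_3 = -280/11b + 280/11 to the basis.

The other S-polynomials (S(h_1,k_3), S(h_2,k_3)) all reduce to 0 modulo the current basis, so we have a Gröbner basis.
Inter-reduce: drop elements whose leading term is divisible by another's, tail-reduce, and make monic.
Reduced Gröbner basis: {a^2 - 28a, b - 1}.

These coincide, so the ideals are equal.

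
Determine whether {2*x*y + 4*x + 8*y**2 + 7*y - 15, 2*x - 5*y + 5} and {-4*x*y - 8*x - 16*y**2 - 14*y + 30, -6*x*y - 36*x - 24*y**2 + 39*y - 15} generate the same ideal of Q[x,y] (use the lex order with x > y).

Yes, the ideals are equal.

Since reduced Gröbner bases are canonical representatives of ideals under a given ordering, it suffices to compute and compare them.
Buchberger on the first generating set:
f_1 = 2*x*y + 4*x + 8*y**2 + 7*y - 15, LT = x*y.
f_2 = 2*x - 5*y + 5, LT = x.

S(f_1,f_2): lcm = x*y. S = 2*x + 13/2*y**2 + y - 15/2.
  leading term x: subtract (1)·f_2 from 2*x + 13/2*y**2 + y - 15/2 → 13/2*y**2 + 6*y - 25/2
  leading term y**2: no divisor's leading term divides it; move 13/2*y**2 to the remainder.
  leading term y: no divisor's leading term divides it; move 6*y to the remainder.
  leading term 1: no divisor's leading term divides it; move -25/2 to the remainder.
  remainder 13/2*y**2 + 6*y - 25/2 ≠ 0; add g_3 = 13/2*y**2 + 6*y - 25/2 to the basis.

S(f_1,g_3): lcm = x*y**2. S = 14/13*x*y + 25/13*x + 4*y**3 + 7/2*y**2 - 15/2*y.
  leading term x*y: subtract (7/13)·f_1 from 14/13*x*y + 25/13*x + 4*y**3 + 7/2*y**2 - 15/2*y → -3/13*x + 4*y**3 - 21/26*y**2 - 293/26*y + 105/13
  leading term x: subtract (-3/26)·f_2 from -3/13*x + 4*y**3 - 21/26*y**2 - 293/26*y + 105/13 → 4*y**3 - 21/26*y**2 - 154/13*y + 225/26
  leading term y**3: subtract (8/13*y)·g_3 from 4*y**3 - 21/26*y**2 - 154/13*y + 225/26 → -9/2*y**2 - 54/13*y + 225/26
  leading term y**2: subtract (-9/13)·g_3 from -9/2*y**2 - 54/13*y + 225/26 → 0
  remainder 0.

S(f_2,g_3): leading monomials are coprime, so the S-polynomial reduces to 0 (Buchberger's first criterion).
Every S-polynomial of the final basis reduces to 0, so we have a Gröbner basis.
Inter-reduce: drop elements whose leading term is divisible by another's, tail-reduce, and make monic.
Reduced Gröbner basis: {x - 5/2*y + 5/2, y**2 + 12/13*y - 25/13}.

Buchberger on the second generating set:
h_1 = -4*x*y - 8*x - 16*y**2 - 14*y + 30, LT = x*y.
h_2 = -6*x*y - 36*x - 24*y**2 + 39*y - 15, LT = x*y.

S(h_1,h_2): lcm = x*y. S = -4*x + 10*y - 10.
  leading term x: no divisor's leading term divides it; move -4*x to the remainder.
  leading term y: no divisor's leading term divides it; move 10*y to the remainder.
  leading term 1: no divisor's leading term divides it; move -10 to the remainder.
  remainder -4*x + 10*y - 10 ≠ 0; add k_3 = -4*x + 10*y - 10 to the basis.

S(h_1,k_3): lcm = x*y. S = 2*x + 13/2*y**2 + y - 15/2.
  leading term x: subtract (-1/2)·k_3 from 2*x + 13/2*y**2 + y - 15/2 → 13/2*y**2 + 6*y - 25/2
  leading term y**2: no divisor's leading term divides it; move 13/2*y**2 to the remainder.
  leading term y: no divisor's leading term divides it; move 6*y to the remainder.
  leading term 1: no divisor's leading term divides it; move -25/2 to the remainder.
  remainder 13/2*y**2 + 6*y - 25/2 ≠ 0; add k_4 = 13/2*y**2 + 6*y - 25/2 to the basis.

S(h_2,k_3): lcm = x*y. S = 6*x + 13/2*y**2 - 9*y + 5/2.
  leading term x: subtract (-3/2)·k_3 from 6*x + 13/2*y**2 - 9*y + 5/2 → 13/2*y**2 + 6*y - 25/2
  leading term y**2: subtract (1)·k_4 from 13/2*y**2 + 6*y - 25/2 → 0
  remainder 0.

S(h_1,k_4): lcm = x*y**2. S = 14/13*x*y + 25/13*x + 4*y**3 + 7/2*y**2 - 15/2*y.
  leading term x*y: subtract (-7/26)·h_1 from 14/13*x*y + 25/13*x + 4*y**3 + 7/2*y**2 - 15/2*y → -3/13*x + 4*y**3 - 21/26*y**2 - 293/26*y + 105/13
  leading term x: subtract (3/52)·k_3 from -3/13*x + 4*y**3 - 21/26*y**2 - 293/26*y + 105/13 → 4*y**3 - 21/26*y**2 - 154/13*y + 225/26
  leading term y**3: subtract (8/13*y)·k_4 from 4*y**3 - 21/26*y**2 - 154/13*y + 225/26 → -9/2*y**2 - 54/13*y + 225/26
  leading term y**2: subtract (-9/13)·k_4 from -9/2*y**2 - 54/13*y + 225/26 → 0
  remainder 0.

S(h_2,k_4): lcm = x*y**2. S = 66/13*x*y + 25/13*x + 4*y**3 - 13/2*y**2 + 5/2*y.
  leading term x*y: subtract (-33/26)·h_1 from 66/13*x*y + 25/13*x + 4*y**3 - 13/2*y**2 + 5/2*y → -107/13*x + 4*y**3 - 697/26*y**2 - 397/26*y + 495/13
  leading term x: subtract (107/52)·k_3 from -107/13*x + 4*y**3 - 697/26*y**2 - 397/26*y + 495/13 → 4*y**3 - 697/26*y**2 - 466/13*y + 1525/26
  leading term y**3: subtract (8/13*y)·k_4 from 4*y**3 - 697/26*y**2 - 466/13*y + 1525/26 → -61/2*y**2 - 366/13*y + 1525/26
  leading term y**2: subtract (-61/13)·k_4 from -61/2*y**2 - 366/13*y + 1525/26 → 0
  remainder 0.

S(k_3,k_4): leading monomials are coprime, so the S-polynomial reduces to 0 (Buchberger's first criterion).
Every S-polynomial of the final basis reduces to 0, so we have a Gröbner basis.
Inter-reduce: drop elements whose leading term is divisible by another's, tail-reduce, and make monic.
Reduced Gröbner basis: {x - 5/2*y + 5/2, y**2 + 12/13*y - 25/13}.

The two bases agree; hence the ideals are identical.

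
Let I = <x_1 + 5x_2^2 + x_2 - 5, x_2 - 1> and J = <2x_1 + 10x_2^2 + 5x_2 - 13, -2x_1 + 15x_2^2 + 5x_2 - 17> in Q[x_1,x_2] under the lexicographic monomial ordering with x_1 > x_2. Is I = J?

No, the ideals differ.

For a fixed monomial order, each ideal has a unique reduced Gröbner basis; comparing bases decides equality.
Buchberger on the first generating set:
f_1 = x_1 + 5x_2^2 + x_2 - 5, LT = x_1.
f_2 = x_2 - 1, LT = x_2.

S(f_1,f_2): leading monomials are coprime, so the S-polynomial reduces to 0 (Buchberger's first criterion).
Every S-polynomial of the final basis reduces to 0, so we have a Gröbner basis.
Inter-reduce: drop elements whose leading term is divisible by another's, tail-reduce, and make monic.
Reduced Gröbner basis: {x_1 + 1, x_2 - 1}.

Buchberger on the second generating set:
h_1 = 2x_1 + 10x_2^2 + 5x_2 - 13, LT = x_1.
h_2 = -2x_1 + 15x_2^2 + 5x_2 - 17, LT = x_1.

S(h_1,h_2): lcm = x_1. S = 25/2x_2^2 + 5x_2 - 15.
  leading term x_2^2: no divisor's leading term divides it; move 25/2x_2^2 to the remainder.
  leading term x_2: no divisor's leading term divides it; move 5x_2 to the remainder.
  leading term 1: no divisor's leading term divides it; move -15 to the remainder.
  remainder 25/2x_2^2 + 5x_2 - 15 ≠ 0; add k_3 = 25/2x_2^2 + 5x_2 - 15 to the basis.

S(h_1,k_3): leading monomials are coprime, so the S-polynomial reduces to 0 (Buchberger's first criterion).
S(h_2,k_3): leading monomials are coprime, so the S-polynomial reduces to 0 (Buchberger's first criterion).
Every S-polynomial of the final basis reduces to 0, so we have a Gröbner basis.
Inter-reduce: drop elements whose leading term is divisible by another's, tail-reduce, and make monic.
Reduced Gröbner basis: {x_1 + 1/2x_2 - 1/2, x_2^2 + 2/5x_2 - 6/5}.

These differ, so the ideals are not equal.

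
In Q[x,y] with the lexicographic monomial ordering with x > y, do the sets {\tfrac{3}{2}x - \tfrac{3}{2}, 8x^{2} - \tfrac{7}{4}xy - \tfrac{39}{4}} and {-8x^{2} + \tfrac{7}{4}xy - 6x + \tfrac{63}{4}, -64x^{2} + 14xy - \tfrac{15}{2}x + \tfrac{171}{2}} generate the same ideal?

Two ideals are equal iff their reduced Gröbner bases coincide (the reduced basis is unique for a fixed ordering).
Buchberger on the first generating set:
f_1 = \tfrac{3}{2}x - \tfrac{3}{2}, LT = x.
f_2 = 8x^{2} - \tfrac{7}{4}xy - \tfrac{39}{4}, LT = x^{2}.

S(f_1,f_2): lcm = x^{2}. S = \tfrac{7}{32}xy - x + \tfrac{39}{32}.
  reduce S modulo (f_1, f_2):
  remainder \tfrac{7}{32}y + \tfrac{7}{32} ≠ 0; add g_3 = \tfrac{7}{32}y + \tfrac{7}{32} to the basis.

The other S-polynomials (S(f_1,g_3), S(f_2,g_3)) all reduce to 0 modulo the current basis, so we have a Gröbner basis.
Inter-reduce: drop elements whose leading term is divisible by another's, tail-reduce, and make monic.
Reduced Gröbner basis: {x - 1, y + 1}.

Buchberger on the second generating set:
h_1 = -8x^{2} + \tfrac{7}{4}xy - 6x + \tfrac{63}{4}, LT = x^{2}.
h_2 = -64x^{2} + 14xy - \tfrac{15}{2}x + \tfrac{171}{2}, LT = x^{2}.

S(h_1,h_2): lcm = x^{2}. S = \tfrac{81}{128}x - \tfrac{81}{128}.
  reduce S modulo (h_1, h_2):
  remainder \tfrac{81}{128}x - \tfrac{81}{128} ≠ 0; add k_3 = \tfrac{81}{128}x - \tfrac{81}{128} to the basis.

S(h_1,k_3): lcm = x^{2}. S = -\tfrac{7}{32}xy + \tfrac{7}{4}x - \tfrac{63}{32}.
  reduce S modulo (h_1, h_2, k_3):
  remainder -\tfrac{7}{32}y - \tfrac{7}{32} ≠ 0; add k_4 = -\tfrac{7}{32}y - \tfrac{7}{32} to the basis.

The other S-polynomials (S(h_2,k_3), S(h_1,k_4), S(h_2,k_4), S(k_3,k_4)) all reduce to 0 modulo the current basis, so we have a Gröbner basis.
Inter-reduce: drop elements whose leading term is divisible by another's, tail-reduce, and make monic.
Reduced Gröbner basis: {x - 1, y + 1}.

The two bases agree; hence the ideals are identical.

Yes, the ideals are equal.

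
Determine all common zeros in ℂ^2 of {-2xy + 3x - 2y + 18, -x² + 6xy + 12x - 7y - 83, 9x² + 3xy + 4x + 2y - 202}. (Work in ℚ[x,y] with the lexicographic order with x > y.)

Compute a lex Gröbner basis by Buchberger's algorithm.
f_1 = -2xy + 3x - 2y + 18, LT = xy.
f_2 = -x² + 6xy + 12x - 7y - 83, LT = x².
f_3 = 9x² + 3xy + 4x + 2y - 202, LT = x².

S(f_1,f_2): lcm = x²y. S = -3/2x² + 6xy² + 13xy - 9x - 7y² - 83y.
  leading term x²: subtract (3/2)·f_2 from -3/2x² + 6xy² + 13xy - 9x - 7y² - 83y → 6xy² + 4xy - 27x - 7y² - 145/2y + 249/2
  leading term xy²: subtract (-3y)·f_1 from 6xy² + 4xy - 27x - 7y² - 145/2y + 249/2 → 13xy - 27x - 13y² - 37/2y + 249/2
  leading term xy: subtract (-13/2)·f_1 from 13xy - 27x - 13y² - 37/2y + 249/2 → -15/2x - 13y² - 63/2y + 483/2
  leading term x: no divisor's leading term divides it; move -15/2x to the remainder.
  leading term y²: no divisor's leading term divides it; move -13y² to the remainder.
  leading term y: no divisor's leading term divides it; move -63/2y to the remainder.
  leading term 1: no divisor's leading term divides it; move 483/2 to the remainder.
  remainder -15/2x - 13y² - 63/2y + 483/2 ≠ 0; add h_4 = -15/2x - 13y² - 63/2y + 483/2 to the basis.

S(f_1,f_3): lcm = x²y. S = -3/2x² - ⅓xy² + 5/9xy - 9x - 2/9y² + 202/9y.
  leading term x²: subtract (3/2)·f_2 from -3/2x² - ⅓xy² + 5/9xy - 9x - 2/9y² + 202/9y → -⅓xy² - 76/9xy - 27x - 2/9y² + 593/18y + 249/2
  leading term xy²: subtract (⅙y)·f_1 from -⅓xy² - 76/9xy - 27x - 2/9y² + 593/18y + 249/2 → -161/18xy - 27x + 1/9y² + 539/18y + 249/2
  leading term xy: subtract (161/36)·f_1 from -161/18xy - 27x + 1/9y² + 539/18y + 249/2 → -485/12x + 1/9y² + 350/9y + 44
  leading term x: subtract (97/18)·h_4 from -485/12x + 1/9y² + 350/9y + 44 → 421/6y² + 7511/36y - 15089/12
  leading term y²: no divisor's leading term divides it; move 421/6y² to the remainder.
  leading term y: no divisor's leading term divides it; move 7511/36y to the remainder.
  leading term 1: no divisor's leading term divides it; move -15089/12 to the remainder.
  remainder 421/6y² + 7511/36y - 15089/12 ≠ 0; add h_5 = 421/6y² + 7511/36y - 15089/12 to the basis.

S(f_2,f_3): lcm = x². S = -19/3xy - 112/9x + 61/9y + 949/9.
  leading term xy: subtract (19/6)·f_1 from -19/3xy - 112/9x + 61/9y + 949/9 → -395/18x + 118/9y + 436/9
  leading term x: subtract (79/27)·h_4 from -395/18x + 118/9y + 436/9 → 1027/27y² + 1895/18y - 3949/6
  leading term y²: subtract (2054/3789)·h_5 from 1027/27y² + 1895/18y - 3949/6 → -266821/34101y + 266821/11367
  leading term y: no divisor's leading term divides it; move -266821/34101y to the remainder.
  leading term 1: no divisor's leading term divides it; move 266821/11367 to the remainder.
  remainder -266821/34101y + 266821/11367 ≠ 0; add h_6 = -266821/34101y + 266821/11367 to the basis.

The other S-polynomials (S(f_1,h_4), S(f_2,h_4), S(f_3,h_4), S(f_1,h_5), S(f_2,h_5), S(f_3,h_5), S(h_4,h_5), S(f_1,h_6), S(f_2,h_6), S(f_3,h_6), S(h_4,h_6), S(h_5,h_6)) all reduce to 0 modulo the current basis, so we have a Gröbner basis.
Inter-reduce: drop elements whose leading term is divisible by another's, tail-reduce, and make monic.
Reduced Gröbner basis: {x - 4, y - 3}.

A lex Gröbner basis eliminates variables successively. Here y - 3 depends only on y, with roots {3}; lifting each root through the earlier basis elements recovers the full solutions.
  y = 3: the earlier basis element becomes x - 4 = 0, giving x = 4 — point (4, 3).

{(4, 3)}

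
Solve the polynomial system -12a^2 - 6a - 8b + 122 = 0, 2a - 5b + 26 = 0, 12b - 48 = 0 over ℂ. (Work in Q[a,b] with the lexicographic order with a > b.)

{(-3, 4)}

Compute a lex Gröbner basis by Buchberger's algorithm.
f_1 = -12a^2 - 6a - 8b + 122, LT = a^2.
f_2 = 2a - 5b + 26, LT = a.
f_3 = 12b - 48, LT = b.

The S-polynomials (S(f_1,f_2), S(f_1,f_3), S(f_2,f_3)) all reduce to 0 modulo the current basis, so we have a Gröbner basis.
Inter-reduce: drop elements whose leading term is divisible by another's, tail-reduce, and make monic.
Reduced Gröbner basis: {a + 3, b - 4}.

The lex basis is triangular: the last element involves only b. Solving b - 4 = 0 gives b ∈ {4}; substituting each value into the earlier elements determines the remaining variables.
  b = 4: the earlier basis element becomes a + 3 = 0, giving a = -3 — point (-3, 4).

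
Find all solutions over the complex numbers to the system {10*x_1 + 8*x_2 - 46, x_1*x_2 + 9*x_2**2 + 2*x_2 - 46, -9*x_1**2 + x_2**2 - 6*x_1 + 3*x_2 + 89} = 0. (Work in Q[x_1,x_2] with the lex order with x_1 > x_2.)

{(3, 2)}

Compute a lex Gröbner basis by Buchberger's algorithm.
f_1 = 10*x_1 + 8*x_2 - 46, LT = x_1.
f_2 = x_1*x_2 + 9*x_2**2 + 2*x_2 - 46, LT = x_1*x_2.
f_3 = -9*x_1**2 - 6*x_1 + x_2**2 + 3*x_2 + 89, LT = x_1**2.

S(f_1,f_2): lcm = x_1*x_2. S = -41/5*x_2**2 - 33/5*x_2 + 46.
  leading term x_2**2: no divisor's leading term divides it; move -41/5*x_2**2 to the remainder.
  leading term x_2: no divisor's leading term divides it; move -33/5*x_2 to the remainder.
  leading term 1: no divisor's leading term divides it; move 46 to the remainder.
  remainder -41/5*x_2**2 - 33/5*x_2 + 46 ≠ 0; add h_4 = -41/5*x_2**2 - 33/5*x_2 + 46 to the basis.

S(f_1,f_3): lcm = x_1**2. S = 4/5*x_1*x_2 - 79/15*x_1 + 1/9*x_2**2 + 1/3*x_2 + 89/9.
  leading term x_1*x_2: subtract (2/25*x_2)·f_1 from 4/5*x_1*x_2 - 79/15*x_1 + 1/9*x_2**2 + 1/3*x_2 + 89/9 → -79/15*x_1 - 119/225*x_2**2 + 301/75*x_2 + 89/9
  leading term x_1: subtract (-79/150)·f_1 from -79/15*x_1 - 119/225*x_2**2 + 301/75*x_2 + 89/9 → -119/225*x_2**2 + 617/75*x_2 - 3226/225
  leading term x_2**2: subtract (119/1845)·h_4 from -119/225*x_2**2 + 617/75*x_2 - 3226/225 → 26606/3075*x_2 - 53212/3075
  leading term x_2: no divisor's leading term divides it; move 26606/3075*x_2 to the remainder.
  leading term 1: no divisor's leading term divides it; move -53212/3075 to the remainder.
  remainder 26606/3075*x_2 - 53212/3075 ≠ 0; add h_5 = 26606/3075*x_2 - 53212/3075 to the basis.

The other S-polynomials (S(f_2,f_3), S(f_1,h_4), S(f_2,h_4), S(f_3,h_4), S(f_1,h_5), S(f_2,h_5), S(f_3,h_5), S(h_4,h_5)) all reduce to 0 modulo the current basis, so we have a Gröbner basis.
Inter-reduce: drop elements whose leading term is divisible by another's, tail-reduce, and make monic.
Reduced Gröbner basis: {x_1 - 3, x_2 - 2}.

Since the basis is lex-ordered, x_2 - 2 is univariate in x_2. Its roots are {2}. Back-substituting each root into the other basis elements fixes the other coordinates.
  x_2 = 2: the earlier basis element becomes x_1 - 3 = 0, giving x_1 = 3 — point (3, 2).
Check: every point annihilates each of the original generators.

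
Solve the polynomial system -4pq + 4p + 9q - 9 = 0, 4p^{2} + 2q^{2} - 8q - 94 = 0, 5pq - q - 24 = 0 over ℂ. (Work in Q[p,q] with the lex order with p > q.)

{(5, 1)}

Compute a lex Gröbner basis by Buchberger's algorithm.
f_1 = -4pq + 4p + 9q - 9, LT = pq.
f_2 = 4p^{2} + 2q^{2} - 8q - 94, LT = p^{2}.
f_3 = 5pq - q - 24, LT = pq.

S(f_1,f_2): lcm = p^{2}q. S = -p^{2} - \tfrac{9}{4}pq + \tfrac{9}{4}p - \tfrac{1}{2}q^{3} + 2q^{2} + \tfrac{47}{2}q.
  reduce S modulo (f_1, f_2, f_3):
  remainder -\tfrac{1}{2}q^{3} + \tfrac{5}{2}q^{2} + \tfrac{263}{16}q - \tfrac{295}{16} ≠ 0; add h_4 = -\tfrac{1}{2}q^{3} + \tfrac{5}{2}q^{2} + \tfrac{263}{16}q - \tfrac{295}{16} to the basis.

S(f_1,f_3): lcm = pq. S = -p - \tfrac{41}{20}q + \tfrac{141}{20}.
  reduce S modulo (f_1, f_2, f_3, h_4):
  remainder -p - \tfrac{41}{20}q + \tfrac{141}{20} ≠ 0; add h_5 = -p - \tfrac{41}{20}q + \tfrac{141}{20} to the basis.

S(f_2,f_3): lcm = p^{2}q. S = \tfrac{1}{5}pq + \tfrac{24}{5}p + \tfrac{1}{2}q^{3} - 2q^{2} - \tfrac{47}{2}q.
  reduce S modulo (f_1, f_2, f_3, h_4, h_5):
  remainder \tfrac{1}{2}q^{2} - \tfrac{1349}{80}q + \tfrac{1309}{80} ≠ 0; add h_6 = \tfrac{1}{2}q^{2} - \tfrac{1349}{80}q + \tfrac{1309}{80} to the basis.

S(f_3,h_4): lcm = pq^{3}. S = 5pq^{2} + \tfrac{263}{8}pq - \tfrac{295}{8}p - \tfrac{1}{5}q^{3} - \tfrac{24}{5}q^{2}.
  reduce S modulo (f_1, f_2, f_3, h_4, h_5, h_6):
  remainder \tfrac{49829}{200}q - \tfrac{49829}{200} ≠ 0; add h_7 = \tfrac{49829}{200}q - \tfrac{49829}{200} to the basis.

The other S-polynomials (S(f_1,h_4), S(f_2,h_4), S(f_1,h_5), S(f_2,h_5), S(f_3,h_5), S(h_4,h_5), S(f_1,h_6), S(f_2,h_6), S(f_3,h_6), S(h_4,h_6), S(h_5,h_6), S(f_1,h_7), S(f_2,h_7), S(f_3,h_7), S(h_4,h_7), S(h_5,h_7), S(h_6,h_7)) all reduce to 0 modulo the current basis, so we have a Gröbner basis.
Inter-reduce: drop elements whose leading term is divisible by another's, tail-reduce, and make monic.
Reduced Gröbner basis: {p - 5, q - 1}.

From the last basis element, q - 1 = 0, so q takes values in {1}. Each choice, substituted upward through the basis, yields the corresponding point(s) of the solution set.
  q = 1: the earlier basis element becomes p - 5 = 0, giving p = 5 — point (5, 1).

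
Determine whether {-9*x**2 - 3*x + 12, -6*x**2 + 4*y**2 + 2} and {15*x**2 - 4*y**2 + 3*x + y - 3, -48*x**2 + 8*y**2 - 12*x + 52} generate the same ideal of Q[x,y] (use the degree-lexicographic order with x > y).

No, the ideals differ.

Equality of ideals is decidable: compute both reduced Gröbner bases (unique for the ordering) and check whether they agree.
Buchberger on the first generating set:
f_1 = -9*x**2 - 3*x + 12, LT = x**2.
f_2 = -6*x**2 + 4*y**2 + 2, LT = x**2.

S(f_1,f_2): lcm = x**2. S = 2/3*y**2 + 1/3*x - 1.
  leading term y**2: no divisor's leading term divides it; move 2/3*y**2 to the remainder.
  leading term x: no divisor's leading term divides it; move 1/3*x to the remainder.
  leading term 1: no divisor's leading term divides it; move -1 to the remainder.
  remainder 2/3*y**2 + 1/3*x - 1 ≠ 0; add g_3 = 2/3*y**2 + 1/3*x - 1 to the basis.

S(f_1,g_3): leading monomials are coprime, so the S-polynomial reduces to 0 (Buchberger's first criterion).
S(f_2,g_3): leading monomials are coprime, so the S-polynomial reduces to 0 (Buchberger's first criterion).
Every S-polynomial of the final basis reduces to 0, so we have a Gröbner basis.
Inter-reduce: drop elements whose leading term is divisible by another's, tail-reduce, and make monic.
Reduced Gröbner basis: {x**2 + 1/3*x - 4/3, y**2 + 1/2*x - 3/2}.

Buchberger on the second generating set:
h_1 = 15*x**2 - 4*y**2 + 3*x + y - 3, LT = x**2.
h_2 = -48*x**2 + 8*y**2 - 12*x + 52, LT = x**2.

S(h_1,h_2): lcm = x**2. S = -1/10*y**2 - 1/20*x + 1/15*y + 53/60.
  leading term y**2: no divisor's leading term divides it; move -1/10*y**2 to the remainder.
  leading term x: no divisor's leading term divides it; move -1/20*x to the remainder.
  leading term y: no divisor's leading term divides it; move 1/15*y to the remainder.
  leading term 1: no divisor's leading term divides it; move 53/60 to the remainder.
  remainder -1/10*y**2 - 1/20*x + 1/15*y + 53/60 ≠ 0; add k_3 = -1/10*y**2 - 1/20*x + 1/15*y + 53/60 to the basis.

S(h_1,k_3): leading monomials are coprime, so the S-polynomial reduces to 0 (Buchberger's first criterion).
S(h_2,k_3): leading monomials are coprime, so the S-polynomial reduces to 0 (Buchberger's first criterion).
Every S-polynomial of the final basis reduces to 0, so we have a Gröbner basis.
Inter-reduce: drop elements whose leading term is divisible by another's, tail-reduce, and make monic.
Reduced Gröbner basis: {x**2 + 1/3*x - 1/9*y - 23/9, y**2 + 1/2*x - 2/3*y - 53/6}.

These differ, so the ideals are not equal.
The choice of monomial ordering does not affect the verdict — as long as both bases are computed under the same ordering, their equality decides ideal equality.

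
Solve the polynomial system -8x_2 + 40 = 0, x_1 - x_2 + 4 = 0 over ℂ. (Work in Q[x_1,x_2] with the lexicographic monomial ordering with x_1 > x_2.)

Compute a lex Gröbner basis by Buchberger's algorithm.
f_1 = -8x_2 + 40, LT = x_2.
f_2 = x_1 - x_2 + 4, LT = x_1.

The S-polynomials (S(f_1,f_2)) all reduce to 0 modulo the current basis, so we have a Gröbner basis.
Inter-reduce: drop elements whose leading term is divisible by another's, tail-reduce, and make monic.
Reduced Gröbner basis: {x_1 - 1, x_2 - 5}.

Since the basis is lex-ordered, x_2 - 5 is univariate in x_2. Its roots are {5}. Back-substituting each root into the other basis elements fixes the other coordinates.
  x_2 = 5: the earlier basis element becomes x_1 - 1 = 0, giving x_1 = 1 — point (1, 5).

{(1, 5)}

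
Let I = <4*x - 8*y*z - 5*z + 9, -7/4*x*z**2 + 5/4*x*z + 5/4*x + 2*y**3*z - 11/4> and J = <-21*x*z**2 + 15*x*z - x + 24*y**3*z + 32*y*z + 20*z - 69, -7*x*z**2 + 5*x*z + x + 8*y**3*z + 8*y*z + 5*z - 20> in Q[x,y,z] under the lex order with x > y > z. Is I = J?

Yes, the ideals are equal.

Since reduced Gröbner bases are canonical representatives of ideals under a given ordering, it suffices to compute and compare them.
Buchberger on the first generating set:
f_1 = 4*x - 8*y*z - 5*z + 9, LT = x.
f_2 = -7/4*x*z**2 + 5/4*x*z + 5/4*x + 2*y**3*z - 11/4, LT = x*z**2.

S(f_1,f_2): lcm = x*z**2. S = 5/7*x*z + 5/7*x + 8/7*y**3*z - 2*y*z**3 - 5/4*z**3 + 9/4*z**2 - 11/7.
  leading term x*z: subtract (5/28*z)·f_1 from 5/7*x*z + 5/7*x + 8/7*y**3*z - 2*y*z**3 - 5/4*z**3 + 9/4*z**2 - 11/7 → 5/7*x + 8/7*y**3*z - 2*y*z**3 + 10/7*y*z**2 - 5/4*z**3 + 22/7*z**2 - 45/28*z - 11/7
  leading term x: subtract (5/28)·f_1 from 5/7*x + 8/7*y**3*z - 2*y*z**3 + 10/7*y*z**2 - 5/4*z**3 + 22/7*z**2 - 45/28*z - 11/7 → 8/7*y**3*z - 2*y*z**3 + 10/7*y*z**2 + 10/7*y*z - 5/4*z**3 + 22/7*z**2 - 5/7*z - 89/28
  leading term y**3*z: no divisor's leading term divides it; move 8/7*y**3*z to the remainder.
  leading term y*z**3: no divisor's leading term divides it; move -2*y*z**3 to the remainder.
  leading term y*z**2: no divisor's leading term divides it; move 10/7*y*z**2 to the remainder.
  leading term y*z: no divisor's leading term divides it; move 10/7*y*z to the remainder.
  leading term z**3: no divisor's leading term divides it; move -5/4*z**3 to the remainder.
  leading term z**2: no divisor's leading term divides it; move 22/7*z**2 to the remainder.
  leading term z: no divisor's leading term divides it; move -5/7*z to the remainder.
  leading term 1: no divisor's leading term divides it; move -89/28 to the remainder.
  remainder 8/7*y**3*z - 2*y*z**3 + 10/7*y*z**2 + 10/7*y*z - 5/4*z**3 + 22/7*z**2 - 5/7*z - 89/28 ≠ 0; add g_3 = 8/7*y**3*z - 2*y*z**3 + 10/7*y*z**2 + 10/7*y*z - 5/4*z**3 + 22/7*z**2 - 5/7*z - 89/28 to the basis.

The other S-polynomials (S(f_1,g_3), S(f_2,g_3)) all reduce to 0 modulo the current basis, so we have a Gröbner basis.
Inter-reduce: drop elements whose leading term is divisible by another's, tail-reduce, and make monic.
Reduced Gröbner basis: {x - 2*y*z - 5/4*z + 9/4, y**3*z - 7/4*y*z**3 + 5/4*y*z**2 + 5/4*y*z - 35/32*z**3 + 11/4*z**2 - 5/8*z - 89/32}.

Buchberger on the second generating set:
h_1 = -21*x*z**2 + 15*x*z - x + 24*y**3*z + 32*y*z + 20*z - 69, LT = x*z**2.
h_2 = -7*x*z**2 + 5*x*z + x + 8*y**3*z + 8*y*z + 5*z - 20, LT = x*z**2.

S(h_1,h_2): lcm = x*z**2. S = 4/21*x - 8/21*y*z - 5/21*z + 3/7.
  leading term x: no divisor's leading term divides it; move 4/21*x to the remainder.
  leading term y*z: no divisor's leading term divides it; move -8/21*y*z to the remainder.
  leading term z: no divisor's leading term divides it; move -5/21*z to the remainder.
  leading term 1: no divisor's leading term divides it; move 3/7 to the remainder.
  remainder 4/21*x - 8/21*y*z - 5/21*z + 3/7 ≠ 0; add k_3 = 4/21*x - 8/21*y*z - 5/21*z + 3/7 to the basis.

S(h_1,k_3): lcm = x*z**2. S = -5/7*x*z + 1/21*x - 8/7*y**3*z + 2*y*z**3 - 32/21*y*z + 5/4*z**3 - 9/4*z**2 - 20/21*z + 23/7.
  leading term x*z: subtract (-15/4*z)·k_3 from -5/7*x*z + 1/21*x - 8/7*y**3*z + 2*y*z**3 - 32/21*y*z + 5/4*z**3 - 9/4*z**2 - 20/21*z + 23/7 → 1/21*x - 8/7*y**3*z + 2*y*z**3 - 10/7*y*z**2 - 32/21*y*z + 5/4*z**3 - 22/7*z**2 + 55/84*z + 23/7
  leading term x: subtract (1/4)·k_3 from 1/21*x - 8/7*y**3*z + 2*y*z**3 - 10/7*y*z**2 - 32/21*y*z + 5/4*z**3 - 22/7*z**2 + 55/84*z + 23/7 → -8/7*y**3*z + 2*y*z**3 - 10/7*y*z**2 - 10/7*y*z + 5/4*z**3 - 22/7*z**2 + 5/7*z + 89/28
  leading term y**3*z: no divisor's leading term divides it; move -8/7*y**3*z to the remainder.
  leading term y*z**3: no divisor's leading term divides it; move 2*y*z**3 to the remainder.
  leading term y*z**2: no divisor's leading term divides it; move -10/7*y*z**2 to the remainder.
  leading term y*z: no divisor's leading term divides it; move -10/7*y*z to the remainder.
  leading term z**3: no divisor's leading term divides it; move 5/4*z**3 to the remainder.
  leading term z**2: no divisor's leading term divides it; move -22/7*z**2 to the remainder.
  leading term z: no divisor's leading term divides it; move 5/7*z to the remainder.
  leading term 1: no divisor's leading term divides it; move 89/28 to the remainder.
  remainder -8/7*y**3*z + 2*y*z**3 - 10/7*y*z**2 - 10/7*y*z + 5/4*z**3 - 22/7*z**2 + 5/7*z + 89/28 ≠ 0; add k_4 = -8/7*y**3*z + 2*y*z**3 - 10/7*y*z**2 - 10/7*y*z + 5/4*z**3 - 22/7*z**2 + 5/7*z + 89/28 to the basis.

The other S-polynomials (S(h_2,k_3), S(h_1,k_4), S(h_2,k_4), S(k_3,k_4)) all reduce to 0 modulo the current basis, so we have a Gröbner basis.
Inter-reduce: drop elements whose leading term is divisible by another's, tail-reduce, and make monic.
Reduced Gröbner basis: {x - 2*y*z - 5/4*z + 9/4, y**3*z - 7/4*y*z**3 + 5/4*y*z**2 + 5/4*y*z - 35/32*z**3 + 11/4*z**2 - 5/8*z - 89/32}.

Same reduced basis, so the two generating sets span the same ideal.
The same test decides containment: I ⊆ J iff every generator of I reduces to 0 modulo a Gröbner basis of J.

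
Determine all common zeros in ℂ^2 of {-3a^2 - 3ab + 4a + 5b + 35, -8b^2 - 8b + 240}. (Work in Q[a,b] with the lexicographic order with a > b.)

Compute a lex Gröbner basis by Buchberger's algorithm.
f_1 = -3a^2 - 3ab + 4a + 5b + 35, LT = a^2.
f_2 = -8b^2 - 8b + 240, LT = b^2.

The S-polynomials (S(f_1,f_2)) all reduce to 0 modulo the current basis, so we have a Gröbner basis.
Inter-reduce: drop elements whose leading term is divisible by another's, tail-reduce, and make monic.
Reduced Gröbner basis: {a^2 + ab - 4/3a - 5/3b - 35/3, b^2 + b - 30}.

The lex basis is triangular: the last element involves only b. Solving b^2 + b - 30 = 0 gives b ∈ {-6, 5}; substituting each value into the earlier elements determines the remaining variables.
  b = -6: the earlier basis element becomes a^2 - 22/3a - 5/3 = 0, giving a = 11/3 - 2*sqrt(34)/3, 11/3 + 2*sqrt(34)/3 — points (11/3 - 2*sqrt(34)/3, -6), (11/3 + 2*sqrt(34)/3, -6).
  b = 5: the earlier basis element becomes a^2 + 11/3a - 20 = 0, giving a = -20/3, 3 — points (-20/3, 5), (3, 5).

{(11/3 - 2*sqrt(34)/3, -6), (11/3 + 2*sqrt(34)/3, -6), (-20/3, 5), (3, 5)}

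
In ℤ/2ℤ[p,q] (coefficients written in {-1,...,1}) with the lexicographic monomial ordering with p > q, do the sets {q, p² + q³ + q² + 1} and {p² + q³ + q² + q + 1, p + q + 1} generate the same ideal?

Equality of ideals is decidable: compute both reduced Gröbner bases (unique for the ordering) and check whether they agree.
Buchberger on the first generating set:
f_1 = q, LT = q.
f_2 = p² + q³ + q² + 1, LT = p².

The S-polynomials (S(f_1,f_2)) all reduce to 0 modulo the current basis, so we have a Gröbner basis.
Inter-reduce: drop elements whose leading term is divisible by another's, tail-reduce, and make monic.
Reduced Gröbner basis: {p² + 1, q}.

Buchberger on the second generating set:
h_1 = p² + q³ + q² + q + 1, LT = p².
h_2 = p + q + 1, LT = p.

S(h_1,h_2): lcm = p². S = pq + p + q³ + q² + q + 1.
  leading term pq: subtract (q)·h_2 from pq + p + q³ + q² + q + 1 → p + q³ + 1
  leading term p: subtract (1)·h_2 from p + q³ + 1 → q³ + q
  leading term q³: no divisor's leading term divides it; move q³ to the remainder.
  leading term q: no divisor's leading term divides it; move q to the remainder.
  remainder q³ + q ≠ 0; add k_3 = q³ + q to the basis.

The other S-polynomials (S(h_1,k_3), S(h_2,k_3)) all reduce to 0 modulo the current basis, so we have a Gröbner basis.
Inter-reduce: drop elements whose leading term is divisible by another's, tail-reduce, and make monic.
Reduced Gröbner basis: {p + q + 1, q³ + q}.

These differ, so the ideals are not equal.

No, the ideals differ.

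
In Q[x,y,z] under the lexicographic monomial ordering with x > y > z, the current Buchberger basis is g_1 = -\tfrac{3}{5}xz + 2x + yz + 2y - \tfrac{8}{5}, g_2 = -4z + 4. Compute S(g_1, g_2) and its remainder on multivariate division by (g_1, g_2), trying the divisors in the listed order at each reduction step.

lcm(LM(g_1), LM(g_2)) = xz.
S = (lcm/LT(g_1))·g_1 − (lcm/LT(g_2))·g_2 = -\tfrac{7}{3}x - \tfrac{5}{3}yz - \tfrac{10}{3}y + \tfrac{8}{3}.
Reduce S modulo (g_1, g_2) in that order:
  leading term x: no divisor's leading term divides it; move -\tfrac{7}{3}x to the remainder.
  leading term yz: subtract (\tfrac{5}{12}y)·g_2 from -\tfrac{5}{3}yz - \tfrac{10}{3}y + \tfrac{8}{3} → -5y + \tfrac{8}{3}
  leading term y: no divisor's leading term divides it; move -5y to the remainder.
  leading term 1: no divisor's leading term divides it; move \tfrac{8}{3} to the remainder.
The remainder -\tfrac{7}{3}x - 5y + \tfrac{8}{3} is nonzero, so it would be added as the next basis element.
An S-polynomial is built so that the two leading terms cancel; whether anything survives reduction is exactly the Gröbner-basis criterion.

S(g_1, g_2) = -\tfrac{7}{3}x - \tfrac{5}{3}yz - \tfrac{10}{3}y + \tfrac{8}{3}; remainder on division = -\tfrac{7}{3}x - 5y + \tfrac{8}{3}.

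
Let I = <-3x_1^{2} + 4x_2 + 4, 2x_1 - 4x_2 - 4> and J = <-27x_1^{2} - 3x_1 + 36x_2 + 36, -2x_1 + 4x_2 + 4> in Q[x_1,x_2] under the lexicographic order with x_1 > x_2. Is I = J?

For a fixed monomial order, each ideal has a unique reduced Gröbner basis; comparing bases decides equality.
Buchberger on the first generating set:
f_1 = -3x_1^{2} + 4x_2 + 4, LT = x_1^{2}.
f_2 = 2x_1 - 4x_2 - 4, LT = x_1.

S(f_1,f_2): lcm = x_1^{2}. S = 2x_1x_2 + 2x_1 - \tfrac{4}{3}x_2 - \tfrac{4}{3}.
  leading term x_1x_2: subtract (x_2)·f_2 from 2x_1x_2 + 2x_1 - \tfrac{4}{3}x_2 - \tfrac{4}{3} → 2x_1 + 4x_2^{2} + \tfrac{8}{3}x_2 - \tfrac{4}{3}
  leading term x_1: subtract (1)·f_2 from 2x_1 + 4x_2^{2} + \tfrac{8}{3}x_2 - \tfrac{4}{3} → 4x_2^{2} + \tfrac{20}{3}x_2 + \tfrac{8}{3}
  leading term x_2^{2}: no divisor's leading term divides it; move 4x_2^{2} to the remainder.
  leading term x_2: no divisor's leading term divides it; move \tfrac{20}{3}x_2 to the remainder.
  leading term 1: no divisor's leading term divides it; move \tfrac{8}{3} to the remainder.
  remainder 4x_2^{2} + \tfrac{20}{3}x_2 + \tfrac{8}{3} ≠ 0; add g_3 = 4x_2^{2} + \tfrac{20}{3}x_2 + \tfrac{8}{3} to the basis.

S(f_1,g_3): leading monomials are coprime, so the S-polynomial reduces to 0 (Buchberger's first criterion).
S(f_2,g_3): leading monomials are coprime, so the S-polynomial reduces to 0 (Buchberger's first criterion).
Every S-polynomial of the final basis reduces to 0, so we have a Gröbner basis.
Inter-reduce: drop elements whose leading term is divisible by another's, tail-reduce, and make monic.
Reduced Gröbner basis: {x_1 - 2x_2 - 2, x_2^{2} + \tfrac{5}{3}x_2 + \tfrac{2}{3}}.

Buchberger on the second generating set:
h_1 = -27x_1^{2} - 3x_1 + 36x_2 + 36, LT = x_1^{2}.
h_2 = -2x_1 + 4x_2 + 4, LT = x_1.

S(h_1,h_2): lcm = x_1^{2}. S = 2x_1x_2 + \tfrac{19}{9}x_1 - \tfrac{4}{3}x_2 - \tfrac{4}{3}.
  leading term x_1x_2: subtract (-x_2)·h_2 from 2x_1x_2 + \tfrac{19}{9}x_1 - \tfrac{4}{3}x_2 - \tfrac{4}{3} → \tfrac{19}{9}x_1 + 4x_2^{2} + \tfrac{8}{3}x_2 - \tfrac{4}{3}
  leading term x_1: subtract (-\tfrac{19}{18})·h_2 from \tfrac{19}{9}x_1 + 4x_2^{2} + \tfrac{8}{3}x_2 - \tfrac{4}{3} → 4x_2^{2} + \tfrac{62}{9}x_2 + \tfrac{26}{9}
  leading term x_2^{2}: no divisor's leading term divides it; move 4x_2^{2} to the remainder.
  leading term x_2: no divisor's leading term divides it; move \tfrac{62}{9}x_2 to the remainder.
  leading term 1: no divisor's leading term divides it; move \tfrac{26}{9} to the remainder.
  remainder 4x_2^{2} + \tfrac{62}{9}x_2 + \tfrac{26}{9} ≠ 0; add k_3 = 4x_2^{2} + \tfrac{62}{9}x_2 + \tfrac{26}{9} to the basis.

S(h_1,k_3): leading monomials are coprime, so the S-polynomial reduces to 0 (Buchberger's first criterion).
S(h_2,k_3): leading monomials are coprime, so the S-polynomial reduces to 0 (Buchberger's first criterion).
Every S-polynomial of the final basis reduces to 0, so we have a Gröbner basis.
Inter-reduce: drop elements whose leading term is divisible by another's, tail-reduce, and make monic.
Reduced Gröbner basis: {x_1 - 2x_2 - 2, x_2^{2} + \tfrac{31}{18}x_2 + \tfrac{13}{18}}.

Since the reduced bases disagree, the two ideals are not the same.

No, the ideals differ.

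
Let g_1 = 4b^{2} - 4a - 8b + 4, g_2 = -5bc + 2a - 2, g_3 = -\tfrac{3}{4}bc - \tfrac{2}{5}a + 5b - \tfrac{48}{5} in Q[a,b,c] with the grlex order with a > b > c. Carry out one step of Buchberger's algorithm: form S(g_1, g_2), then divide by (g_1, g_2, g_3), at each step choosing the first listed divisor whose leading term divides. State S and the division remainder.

S(g_1, g_2) = \tfrac{2}{5}ab - ac - 2bc - \tfrac{2}{5}b + c; remainder on division = \tfrac{2}{5}ab - ac - \tfrac{4}{5}a - \tfrac{2}{5}b + c + \tfrac{4}{5}.

lcm(LM(g_1), LM(g_2)) = b^{2}c.
S = (lcm/LT(g_1))·g_1 − (lcm/LT(g_2))·g_2 = \tfrac{2}{5}ab - ac - 2bc - \tfrac{2}{5}b + c.
Reduce S modulo (g_1, g_2, g_3) in that order:
  leading term ab: no divisor's leading term divides it; move \tfrac{2}{5}ab to the remainder.
  leading term ac: no divisor's leading term divides it; move -ac to the remainder.
  leading term bc: subtract (\tfrac{2}{5})·g_2 from -2bc - \tfrac{2}{5}b + c → -\tfrac{4}{5}a - \tfrac{2}{5}b + c + \tfrac{4}{5}
  leading term a: no divisor's leading term divides it; move -\tfrac{4}{5}a to the remainder.
  leading term b: no divisor's leading term divides it; move -\tfrac{2}{5}b to the remainder.
  leading term c: no divisor's leading term divides it; move c to the remainder.
  leading term 1: no divisor's leading term divides it; move \tfrac{4}{5} to the remainder.
The remainder \tfrac{2}{5}ab - ac - \tfrac{4}{5}a - \tfrac{2}{5}b + c + \tfrac{4}{5} is nonzero, so it would be added as the next basis element.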